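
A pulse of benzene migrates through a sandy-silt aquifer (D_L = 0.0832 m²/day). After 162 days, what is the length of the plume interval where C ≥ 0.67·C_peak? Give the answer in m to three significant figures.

9.29 m

The plume is Gaussian with σ = √(2Dt) = √(2 × 0.0832 × 162) = 5.192 m.
C/C_peak = exp(−Δx²/(2σ²)) = 0.67 ⇒ Δx = σ·√(−2 ln 0.67) = 5.192 × 0.8950 = 4.647 m.
Width = 2Δx = 9.29 m.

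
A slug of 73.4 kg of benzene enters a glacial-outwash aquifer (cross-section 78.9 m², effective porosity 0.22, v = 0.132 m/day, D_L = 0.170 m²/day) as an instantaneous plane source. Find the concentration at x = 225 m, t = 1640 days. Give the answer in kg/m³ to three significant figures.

For an instantaneous plane source, C(x,t) = M/(n_e·A·√(4πDt)) · exp(−(x−vt)²/(4Dt)), with n_e·A the pore (flow) area.
Plume center vt = 0.132 × 1640 = 216.48 m, so the well at 225 m is 8.52 m downgradient of the peak.
√(4πDt) = 59.19 m, giving peak height M/(n_e·A·√(4πDt)) = 73.4/(0.22 × 78.9 × 59.19) = 0.07144 kg/m³.
(x−vt)²/(4Dt) = (8.52)²/(4 × 0.170 × 1640) = 0.06509; exp(−0.06509) = 0.9370.
C = 0.07144 × 0.9370 = 0.0669 kg/m³.

0.0669 kg/m³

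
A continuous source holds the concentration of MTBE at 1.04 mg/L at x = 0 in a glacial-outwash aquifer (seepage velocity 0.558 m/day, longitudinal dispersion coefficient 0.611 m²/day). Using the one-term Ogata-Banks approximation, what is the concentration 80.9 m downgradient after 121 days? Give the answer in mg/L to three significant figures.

For a continuous step input, C/C₀ ≈ ½·erfc((x−vt)/(2√(Dt))).
vt = 0.558 × 121 = 67.518 m and 2√(Dt) = 2√(0.611 × 121) = 17.20 m.
Argument (x−vt)/(2√(Dt)) = (80.9 − 67.518)/17.20 = 0.7780; ½·erfc(0.7780) = 0.1356.
C = 1.04 × 0.1356 = 0.141 mg/L.

0.141 mg/L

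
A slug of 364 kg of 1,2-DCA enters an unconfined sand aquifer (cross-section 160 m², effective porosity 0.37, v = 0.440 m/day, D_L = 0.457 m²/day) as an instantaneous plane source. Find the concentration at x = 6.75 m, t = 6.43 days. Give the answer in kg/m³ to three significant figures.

0.274 kg/m³

For an instantaneous plane source, C(x,t) = M/(n_e·A·√(4πDt)) · exp(−(x−vt)²/(4Dt)), with n_e·A the pore (flow) area.
Plume center vt = 0.440 × 6.43 = 2.8292 m, so the well at 6.75 m is 3.9208 m downgradient of the peak.
√(4πDt) = 6.077 m, giving peak height M/(n_e·A·√(4πDt)) = 364/(0.37 × 160 × 6.077) = 1.012 kg/m³.
(x−vt)²/(4Dt) = (3.9208)²/(4 × 0.457 × 6.43) = 1.308; exp(−1.308) = 0.2704.
C = 1.012 × 0.2704 = 0.274 kg/m³.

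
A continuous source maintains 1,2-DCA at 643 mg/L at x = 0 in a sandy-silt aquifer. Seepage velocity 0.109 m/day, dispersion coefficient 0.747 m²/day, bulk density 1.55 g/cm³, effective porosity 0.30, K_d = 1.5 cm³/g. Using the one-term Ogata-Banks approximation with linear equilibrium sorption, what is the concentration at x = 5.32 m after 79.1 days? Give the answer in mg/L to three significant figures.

Retardation factor R = 1 + ρ_b·K_d/n = 1 + 1.55 × 1.5/0.30 = 8.750.
Sorption retards both mechanisms: v_R = v/R = 0.01246 m/day, D_R = D/R = 0.08537 m²/day.
v_R·t = 0.01246 × 79.1 = 0.985586 m; 2√(D_R t) = 5.197 m; argument = (5.32 − 0.985586)/5.197 = 0.8340.
C = C₀ × ½·erfc(0.8340) = 643 × 0.1191 = 76.6 mg/L.

76.6 mg/L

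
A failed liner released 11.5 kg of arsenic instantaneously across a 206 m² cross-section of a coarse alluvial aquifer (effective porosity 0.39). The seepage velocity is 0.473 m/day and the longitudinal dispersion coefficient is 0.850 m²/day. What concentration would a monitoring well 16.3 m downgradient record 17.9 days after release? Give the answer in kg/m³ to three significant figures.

0.00378 kg/m³

For an instantaneous plane source, C(x,t) = M/(n_e·A·√(4πDt)) · exp(−(x−vt)²/(4Dt)), with n_e·A the pore (flow) area.
Plume center vt = 0.473 × 17.9 = 8.4667 m, so the well at 16.3 m is 7.8333 m downgradient of the peak.
√(4πDt) = 13.83 m, giving peak height M/(n_e·A·√(4πDt)) = 11.5/(0.39 × 206 × 13.83) = 0.01035 kg/m³.
(x−vt)²/(4Dt) = (7.8333)²/(4 × 0.850 × 17.9) = 1.008; exp(−1.008) = 0.3649.
C = 0.01035 × 0.3649 = 0.00378 kg/m³.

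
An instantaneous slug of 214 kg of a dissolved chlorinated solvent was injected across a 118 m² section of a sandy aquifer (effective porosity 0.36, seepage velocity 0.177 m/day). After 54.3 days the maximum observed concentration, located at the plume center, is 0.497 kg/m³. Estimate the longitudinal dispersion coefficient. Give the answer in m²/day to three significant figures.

0.151 m²/day

At the plume center C_max = M/(n_e·A·√(4πDt)), so D = M²/(4πt·(n_e·A·C_max)²).
n_e·A·C_max = 0.36 × 118 × 0.497 = 21.11 kg/m.
D = 214²/(4π × 54.3 × 21.11²) = 0.151 m²/day.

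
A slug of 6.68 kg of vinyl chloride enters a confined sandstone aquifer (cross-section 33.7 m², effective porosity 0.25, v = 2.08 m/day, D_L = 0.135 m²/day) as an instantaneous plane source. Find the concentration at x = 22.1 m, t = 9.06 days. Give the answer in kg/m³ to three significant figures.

For an instantaneous plane source, C(x,t) = M/(n_e·A·√(4πDt)) · exp(−(x−vt)²/(4Dt)), with n_e·A the pore (flow) area.
Plume center vt = 2.08 × 9.06 = 18.8448 m, so the well at 22.1 m is 3.2552 m downgradient of the peak.
√(4πDt) = 3.920 m, giving peak height M/(n_e·A·√(4πDt)) = 6.68/(0.25 × 33.7 × 3.920) = 0.2023 kg/m³.
(x−vt)²/(4Dt) = (3.2552)²/(4 × 0.135 × 9.06) = 2.166; exp(−2.166) = 0.1146.
C = 0.2023 × 0.1146 = 0.0232 kg/m³.

0.0232 kg/m³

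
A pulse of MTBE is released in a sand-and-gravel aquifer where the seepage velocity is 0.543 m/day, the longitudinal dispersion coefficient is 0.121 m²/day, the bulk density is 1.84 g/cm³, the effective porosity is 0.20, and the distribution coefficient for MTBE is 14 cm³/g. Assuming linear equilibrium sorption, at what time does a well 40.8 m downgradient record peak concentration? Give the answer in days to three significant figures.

9700 days

Retardation factor R = 1 + ρ_b·K_d/n = 1 + 1.84 × 14/0.20 = 129.8.
Sorption retards both mechanisms: v_R = v/R = 0.004183 m/day, D_R = D/R = 0.0009322 m²/day.
Peak time from v_R²t² + 2D_R t − x² = 0: t = (√(D_R² + v_R²x²) − D_R)/v_R².
√(D_R² + v_R²x²) = √(0.0009322² + 0.004183² × 40.8²) = 0.1707; v_R² = 1.750e-05.
t = (0.1707 − 0.0009322)/1.750e-05 = 9700 days.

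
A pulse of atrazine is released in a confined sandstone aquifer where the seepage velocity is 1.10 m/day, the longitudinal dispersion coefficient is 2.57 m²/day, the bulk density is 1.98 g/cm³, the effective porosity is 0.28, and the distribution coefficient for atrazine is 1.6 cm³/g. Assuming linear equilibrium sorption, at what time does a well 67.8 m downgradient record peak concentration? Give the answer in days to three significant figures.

Retardation factor R = 1 + ρ_b·K_d/n = 1 + 1.98 × 1.6/0.28 = 12.31.
Sorption retards both mechanisms: v_R = v/R = 0.08936 m/day, D_R = D/R = 0.2088 m²/day.
Peak time from v_R²t² + 2D_R t − x² = 0: t = (√(D_R² + v_R²x²) − D_R)/v_R².
√(D_R² + v_R²x²) = √(0.2088² + 0.08936² × 67.8²) = 6.062; v_R² = 0.007985.
t = (6.062 − 0.2088)/0.007985 = 733 days.

733 days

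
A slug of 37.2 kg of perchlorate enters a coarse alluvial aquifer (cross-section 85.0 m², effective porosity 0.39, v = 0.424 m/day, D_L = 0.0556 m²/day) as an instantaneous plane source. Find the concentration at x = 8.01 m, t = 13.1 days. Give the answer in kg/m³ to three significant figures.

0.0468 kg/m³

For an instantaneous plane source, C(x,t) = M/(n_e·A·√(4πDt)) · exp(−(x−vt)²/(4Dt)), with n_e·A the pore (flow) area.
Plume center vt = 0.424 × 13.1 = 5.5544 m, so the well at 8.01 m is 2.4556 m downgradient of the peak.
√(4πDt) = 3.025 m, giving peak height M/(n_e·A·√(4πDt)) = 37.2/(0.39 × 85.0 × 3.025) = 0.3710 kg/m³.
(x−vt)²/(4Dt) = (2.4556)²/(4 × 0.0556 × 13.1) = 2.070; exp(−2.070) = 0.1262.
C = 0.3710 × 0.1262 = 0.0468 kg/m³.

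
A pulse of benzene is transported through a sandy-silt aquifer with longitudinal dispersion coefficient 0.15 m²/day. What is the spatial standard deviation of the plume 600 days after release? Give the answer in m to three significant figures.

Dispersive spreading gives a Gaussian with σ² = 2Dt; advection only shifts the center.
σ = √(2 × 0.15 × 600) = 13.4 m.

13.4 m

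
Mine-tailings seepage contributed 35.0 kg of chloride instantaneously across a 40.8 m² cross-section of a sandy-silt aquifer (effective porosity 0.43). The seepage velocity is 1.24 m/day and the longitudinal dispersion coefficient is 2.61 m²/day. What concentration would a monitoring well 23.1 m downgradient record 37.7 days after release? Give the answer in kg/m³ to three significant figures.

For an instantaneous plane source, C(x,t) = M/(n_e·A·√(4πDt)) · exp(−(x−vt)²/(4Dt)), with n_e·A the pore (flow) area.
Plume center vt = 1.24 × 37.7 = 46.748 m, so the well at 23.1 m is 23.648 m upgradient of the peak.
√(4πDt) = 35.16 m, giving peak height M/(n_e·A·√(4πDt)) = 35.0/(0.43 × 40.8 × 35.16) = 0.05674 kg/m³.
(x−vt)²/(4Dt) = (-23.648)²/(4 × 2.61 × 37.7) = 1.421; exp(−1.421) = 0.2415.
C = 0.05674 × 0.2415 = 0.0137 kg/m³.

0.0137 kg/m³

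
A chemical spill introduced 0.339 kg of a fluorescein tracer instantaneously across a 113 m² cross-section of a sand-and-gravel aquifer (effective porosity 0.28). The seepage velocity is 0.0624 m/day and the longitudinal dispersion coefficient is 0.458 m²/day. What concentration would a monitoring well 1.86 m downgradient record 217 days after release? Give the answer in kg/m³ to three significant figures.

0.000215 kg/m³

For an instantaneous plane source, C(x,t) = M/(n_e·A·√(4πDt)) · exp(−(x−vt)²/(4Dt)), with n_e·A the pore (flow) area.
Plume center vt = 0.0624 × 217 = 13.5408 m, so the well at 1.86 m is 11.6808 m upgradient of the peak.
√(4πDt) = 35.34 m, giving peak height M/(n_e·A·√(4πDt)) = 0.339/(0.28 × 113 × 35.34) = 0.0003032 kg/m³.
(x−vt)²/(4Dt) = (-11.6808)²/(4 × 0.458 × 217) = 0.3432; exp(−0.3432) = 0.7095.
C = 0.0003032 × 0.7095 = 0.000215 kg/m³.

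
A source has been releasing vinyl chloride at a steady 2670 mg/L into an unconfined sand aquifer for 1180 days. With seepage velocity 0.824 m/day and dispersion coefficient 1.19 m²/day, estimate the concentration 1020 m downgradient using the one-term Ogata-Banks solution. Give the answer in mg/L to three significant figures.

For a continuous step input, C/C₀ ≈ ½·erfc((x−vt)/(2√(Dt))).
vt = 0.824 × 1180 = 972.32 m and 2√(Dt) = 2√(1.19 × 1180) = 74.95 m.
Argument (x−vt)/(2√(Dt)) = (1020 − 972.32)/74.95 = 0.6362; ½·erfc(0.6362) = 0.1841.
C = 2670 × 0.1841 = 492 mg/L.

492 mg/L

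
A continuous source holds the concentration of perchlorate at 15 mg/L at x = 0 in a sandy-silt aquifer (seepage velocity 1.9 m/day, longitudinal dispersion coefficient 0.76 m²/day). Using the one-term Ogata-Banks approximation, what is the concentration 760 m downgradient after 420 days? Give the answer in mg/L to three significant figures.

14.0 mg/L

For a continuous step input, C/C₀ ≈ ½·erfc((x−vt)/(2√(Dt))).
vt = 1.9 × 420 = 798 m and 2√(Dt) = 2√(0.76 × 420) = 35.73 m.
Argument (x−vt)/(2√(Dt)) = (760 − 798)/35.73 = -1.064; ½·erfc(-1.064) = 0.9338.
C = 15 × 0.9338 = 14.0 mg/L.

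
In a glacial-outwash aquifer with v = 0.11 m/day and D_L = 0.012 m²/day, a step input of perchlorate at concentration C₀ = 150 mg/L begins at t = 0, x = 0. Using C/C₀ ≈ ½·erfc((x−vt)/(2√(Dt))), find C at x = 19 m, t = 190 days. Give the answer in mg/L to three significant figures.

For a continuous step input, C/C₀ ≈ ½·erfc((x−vt)/(2√(Dt))).
vt = 0.11 × 190 = 20.9 m and 2√(Dt) = 2√(0.012 × 190) = 3.020 m.
Argument (x−vt)/(2√(Dt)) = (19 − 20.9)/3.020 = -0.6291; ½·erfc(-0.6291) = 0.8132.
C = 150 × 0.8132 = 122 mg/L.

122 mg/L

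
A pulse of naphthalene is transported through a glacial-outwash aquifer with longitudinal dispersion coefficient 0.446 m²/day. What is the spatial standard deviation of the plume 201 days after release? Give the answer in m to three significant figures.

Dispersive spreading gives a Gaussian with σ² = 2Dt; advection only shifts the center.
σ = √(2 × 0.446 × 201) = 13.4 m.

13.4 m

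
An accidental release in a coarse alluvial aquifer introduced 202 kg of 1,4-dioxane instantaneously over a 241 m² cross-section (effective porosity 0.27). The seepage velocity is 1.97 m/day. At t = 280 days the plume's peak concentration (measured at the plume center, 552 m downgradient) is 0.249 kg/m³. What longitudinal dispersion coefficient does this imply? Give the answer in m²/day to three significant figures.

At the plume center C_max = M/(n_e·A·√(4πDt)), so D = M²/(4πt·(n_e·A·C_max)²).
n_e·A·C_max = 0.27 × 241 × 0.249 = 16.20 kg/m.
D = 202²/(4π × 280 × 16.20²) = 0.0442 m²/day.

0.0442 m²/day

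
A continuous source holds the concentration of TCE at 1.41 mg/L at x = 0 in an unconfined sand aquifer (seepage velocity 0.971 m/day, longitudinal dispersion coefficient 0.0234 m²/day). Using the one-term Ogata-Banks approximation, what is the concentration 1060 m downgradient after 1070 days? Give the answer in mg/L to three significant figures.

0.00209 mg/L

For a continuous step input, C/C₀ ≈ ½·erfc((x−vt)/(2√(Dt))).
vt = 0.971 × 1070 = 1038.97 m and 2√(Dt) = 2√(0.0234 × 1070) = 10.01 m.
Argument (x−vt)/(2√(Dt)) = (1060 − 1038.97)/10.01 = 2.101; ½·erfc(2.101) = 0.001483.
C = 1.41 × 0.001483 = 0.00209 mg/L.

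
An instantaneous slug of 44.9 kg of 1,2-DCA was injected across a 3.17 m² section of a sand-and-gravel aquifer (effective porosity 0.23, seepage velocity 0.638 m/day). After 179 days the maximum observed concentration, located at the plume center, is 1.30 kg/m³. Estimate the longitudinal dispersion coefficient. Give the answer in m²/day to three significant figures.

0.998 m²/day

At the plume center C_max = M/(n_e·A·√(4πDt)), so D = M²/(4πt·(n_e·A·C_max)²).
n_e·A·C_max = 0.23 × 3.17 × 1.30 = 0.9478 kg/m.
D = 44.9²/(4π × 179 × 0.9478²) = 0.998 m²/day.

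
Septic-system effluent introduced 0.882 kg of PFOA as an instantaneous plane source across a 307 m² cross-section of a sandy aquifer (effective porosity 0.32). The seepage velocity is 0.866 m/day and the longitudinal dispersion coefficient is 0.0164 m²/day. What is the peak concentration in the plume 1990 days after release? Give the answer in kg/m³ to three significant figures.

0.000443 kg/m³

The peak of an instantaneous 1D plume sits at x = vt; there the Gaussian factor is 1 and C_max = M/(n_e·A·√(4πDt)), where n_e·A is the pore area the mass is dissolved in.
√(4πDt) = √(4π × 0.0164 × 1990) = 20.25 m, so C_max = 0.882/(0.32 × 307 × 20.25) = 0.000443 kg/m³.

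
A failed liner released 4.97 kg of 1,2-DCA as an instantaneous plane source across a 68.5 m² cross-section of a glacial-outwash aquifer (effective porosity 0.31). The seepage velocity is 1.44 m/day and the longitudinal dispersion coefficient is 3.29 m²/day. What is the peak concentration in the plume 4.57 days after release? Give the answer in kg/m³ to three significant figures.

The peak of an instantaneous 1D plume sits at x = vt; there the Gaussian factor is 1 and C_max = M/(n_e·A·√(4πDt)), where n_e·A is the pore area the mass is dissolved in.
√(4πDt) = √(4π × 3.29 × 4.57) = 13.75 m, so C_max = 4.97/(0.31 × 68.5 × 13.75) = 0.0170 kg/m³.

0.0170 kg/m³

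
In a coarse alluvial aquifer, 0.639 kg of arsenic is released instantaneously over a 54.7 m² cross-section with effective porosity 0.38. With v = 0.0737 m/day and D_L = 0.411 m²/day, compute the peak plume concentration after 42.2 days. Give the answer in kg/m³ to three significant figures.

The peak of an instantaneous 1D plume sits at x = vt; there the Gaussian factor is 1 and C_max = M/(n_e·A·√(4πDt)), where n_e·A is the pore area the mass is dissolved in.
√(4πDt) = √(4π × 0.411 × 42.2) = 14.76 m, so C_max = 0.639/(0.38 × 54.7 × 14.76) = 0.00208 kg/m³.

0.00208 kg/m³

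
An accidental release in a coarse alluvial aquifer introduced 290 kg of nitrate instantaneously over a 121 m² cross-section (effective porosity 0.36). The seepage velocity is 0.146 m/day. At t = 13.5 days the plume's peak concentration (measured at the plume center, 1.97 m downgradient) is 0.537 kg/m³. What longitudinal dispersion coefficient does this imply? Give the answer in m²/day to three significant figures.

0.906 m²/day

At the plume center C_max = M/(n_e·A·√(4πDt)), so D = M²/(4πt·(n_e·A·C_max)²).
n_e·A·C_max = 0.36 × 121 × 0.537 = 23.39 kg/m.
D = 290²/(4π × 13.5 × 23.39²) = 0.906 m²/day.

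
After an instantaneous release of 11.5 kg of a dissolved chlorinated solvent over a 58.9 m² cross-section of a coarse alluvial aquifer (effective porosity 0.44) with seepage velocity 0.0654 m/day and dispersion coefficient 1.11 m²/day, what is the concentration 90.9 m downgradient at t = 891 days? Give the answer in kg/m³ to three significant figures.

0.00304 kg/m³

For an instantaneous plane source, C(x,t) = M/(n_e·A·√(4πDt)) · exp(−(x−vt)²/(4Dt)), with n_e·A the pore (flow) area.
Plume center vt = 0.0654 × 891 = 58.2714 m, so the well at 90.9 m is 32.6286 m downgradient of the peak.
√(4πDt) = 111.5 m, giving peak height M/(n_e·A·√(4πDt)) = 11.5/(0.44 × 58.9 × 111.5) = 0.003980 kg/m³.
(x−vt)²/(4Dt) = (32.6286)²/(4 × 1.11 × 891) = 0.2691; exp(−0.2691) = 0.7641.
C = 0.003980 × 0.7641 = 0.00304 kg/m³.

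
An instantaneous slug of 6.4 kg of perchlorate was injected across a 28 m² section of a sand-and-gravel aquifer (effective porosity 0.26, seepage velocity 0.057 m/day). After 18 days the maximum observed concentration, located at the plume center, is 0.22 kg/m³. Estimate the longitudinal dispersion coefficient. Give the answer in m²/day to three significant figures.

0.0706 m²/day

At the plume center C_max = M/(n_e·A·√(4πDt)), so D = M²/(4πt·(n_e·A·C_max)²).
n_e·A·C_max = 0.26 × 28 × 0.22 = 1.602 kg/m.
D = 6.4²/(4π × 18 × 1.602²) = 0.0706 m²/day.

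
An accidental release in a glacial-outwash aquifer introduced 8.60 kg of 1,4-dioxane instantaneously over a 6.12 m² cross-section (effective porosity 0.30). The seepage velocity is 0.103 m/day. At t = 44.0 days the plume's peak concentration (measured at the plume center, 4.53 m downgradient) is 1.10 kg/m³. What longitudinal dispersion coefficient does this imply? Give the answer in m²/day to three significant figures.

At the plume center C_max = M/(n_e·A·√(4πDt)), so D = M²/(4πt·(n_e·A·C_max)²).
n_e·A·C_max = 0.30 × 6.12 × 1.10 = 2.020 kg/m.
D = 8.60²/(4π × 44.0 × 2.020²) = 0.0328 m²/day.

0.0328 m²/day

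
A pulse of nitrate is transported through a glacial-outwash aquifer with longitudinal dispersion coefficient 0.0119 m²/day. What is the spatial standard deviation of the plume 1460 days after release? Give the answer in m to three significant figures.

5.89 m

Dispersive spreading gives a Gaussian with σ² = 2Dt; advection only shifts the center.
σ = √(2 × 0.0119 × 1460) = 5.89 m.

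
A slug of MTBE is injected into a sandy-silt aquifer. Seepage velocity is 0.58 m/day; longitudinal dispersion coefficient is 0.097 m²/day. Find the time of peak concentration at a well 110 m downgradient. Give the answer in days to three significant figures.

189 days

For the 1D instantaneous-source solution, setting ∂C/∂t = 0 at fixed x gives v²t² + 2Dt − x² = 0, so t = (√(D² + v²x²) − D)/v².
√(D² + v²x²) = √(0.097² + 0.58² × 110²) = 63.80; v² = 0.3364.
t = (63.80 − 0.097)/0.3364 = 189 days (vs. the pure-advection estimate x/v = 190 d).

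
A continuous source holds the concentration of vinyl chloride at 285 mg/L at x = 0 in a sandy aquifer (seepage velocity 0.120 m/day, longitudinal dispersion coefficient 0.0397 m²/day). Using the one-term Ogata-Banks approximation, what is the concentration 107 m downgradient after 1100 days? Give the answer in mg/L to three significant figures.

284 mg/L

For a continuous step input, C/C₀ ≈ ½·erfc((x−vt)/(2√(Dt))).
vt = 0.120 × 1100 = 132 m and 2√(Dt) = 2√(0.0397 × 1100) = 13.22 m.
Argument (x−vt)/(2√(Dt)) = (107 − 132)/13.22 = -1.891; ½·erfc(-1.891) = 0.9963.
C = 285 × 0.9963 = 284 mg/L.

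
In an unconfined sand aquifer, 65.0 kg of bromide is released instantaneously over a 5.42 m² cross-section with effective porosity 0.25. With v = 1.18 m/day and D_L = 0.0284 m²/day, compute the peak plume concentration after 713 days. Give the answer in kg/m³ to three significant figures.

The peak of an instantaneous 1D plume sits at x = vt; there the Gaussian factor is 1 and C_max = M/(n_e·A·√(4πDt)), where n_e·A is the pore area the mass is dissolved in.
√(4πDt) = √(4π × 0.0284 × 713) = 15.95 m, so C_max = 65.0/(0.25 × 5.42 × 15.95) = 3.01 kg/m³.

3.01 kg/m³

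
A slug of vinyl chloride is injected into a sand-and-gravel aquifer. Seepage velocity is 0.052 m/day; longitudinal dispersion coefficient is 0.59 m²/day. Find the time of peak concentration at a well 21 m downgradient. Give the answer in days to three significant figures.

241 days

For the 1D instantaneous-source solution, setting ∂C/∂t = 0 at fixed x gives v²t² + 2Dt − x² = 0, so t = (√(D² + v²x²) − D)/v².
√(D² + v²x²) = √(0.59² + 0.052² × 21²) = 1.241; v² = 0.002704.
t = (1.241 − 0.59)/0.002704 = 241 days (vs. the pure-advection estimate x/v = 404 d).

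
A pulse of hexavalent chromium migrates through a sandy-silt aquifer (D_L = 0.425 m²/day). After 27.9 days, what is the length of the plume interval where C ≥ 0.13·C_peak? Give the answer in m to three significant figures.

19.7 m

The plume is Gaussian with σ = √(2Dt) = √(2 × 0.425 × 27.9) = 4.870 m.
C/C_peak = exp(−Δx²/(2σ²)) = 0.13 ⇒ Δx = σ·√(−2 ln 0.13) = 4.870 × 2.020 = 9.837 m.
Width = 2Δx = 19.7 m.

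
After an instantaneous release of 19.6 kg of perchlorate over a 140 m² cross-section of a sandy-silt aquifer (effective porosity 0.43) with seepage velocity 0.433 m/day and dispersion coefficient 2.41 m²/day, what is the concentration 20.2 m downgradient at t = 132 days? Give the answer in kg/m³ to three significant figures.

0.00176 kg/m³

For an instantaneous plane source, C(x,t) = M/(n_e·A·√(4πDt)) · exp(−(x−vt)²/(4Dt)), with n_e·A the pore (flow) area.
Plume center vt = 0.433 × 132 = 57.156 m, so the well at 20.2 m is 36.956 m upgradient of the peak.
√(4πDt) = 63.23 m, giving peak height M/(n_e·A·√(4πDt)) = 19.6/(0.43 × 140 × 63.23) = 0.005149 kg/m³.
(x−vt)²/(4Dt) = (-36.956)²/(4 × 2.41 × 132) = 1.073; exp(−1.073) = 0.3420.
C = 0.005149 × 0.3420 = 0.00176 kg/m³.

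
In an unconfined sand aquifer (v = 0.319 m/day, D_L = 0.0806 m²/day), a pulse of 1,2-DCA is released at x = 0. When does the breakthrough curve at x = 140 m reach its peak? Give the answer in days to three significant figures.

438 days

For the 1D instantaneous-source solution, setting ∂C/∂t = 0 at fixed x gives v²t² + 2Dt − x² = 0, so t = (√(D² + v²x²) − D)/v².
√(D² + v²x²) = √(0.0806² + 0.319² × 140²) = 44.66; v² = 0.101761.
t = (44.66 − 0.0806)/0.101761 = 438 days (vs. the pure-advection estimate x/v = 439 d).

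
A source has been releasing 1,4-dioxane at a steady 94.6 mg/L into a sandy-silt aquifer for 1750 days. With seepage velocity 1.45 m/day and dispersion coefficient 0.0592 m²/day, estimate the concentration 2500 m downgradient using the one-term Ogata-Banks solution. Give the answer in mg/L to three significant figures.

94.2 mg/L

For a continuous step input, C/C₀ ≈ ½·erfc((x−vt)/(2√(Dt))).
vt = 1.45 × 1750 = 2537.5 m and 2√(Dt) = 2√(0.0592 × 1750) = 20.36 m.
Argument (x−vt)/(2√(Dt)) = (2500 − 2537.5)/20.36 = -1.842; ½·erfc(-1.842) = 0.9954.
C = 94.6 × 0.9954 = 94.2 mg/L.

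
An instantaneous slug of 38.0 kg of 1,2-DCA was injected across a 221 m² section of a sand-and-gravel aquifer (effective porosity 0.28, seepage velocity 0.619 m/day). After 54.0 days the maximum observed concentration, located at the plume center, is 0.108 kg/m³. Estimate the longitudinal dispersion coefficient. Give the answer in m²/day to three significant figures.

0.0476 m²/day

At the plume center C_max = M/(n_e·A·√(4πDt)), so D = M²/(4πt·(n_e·A·C_max)²).
n_e·A·C_max = 0.28 × 221 × 0.108 = 6.683 kg/m.
D = 38.0²/(4π × 54.0 × 6.683²) = 0.0476 m²/day.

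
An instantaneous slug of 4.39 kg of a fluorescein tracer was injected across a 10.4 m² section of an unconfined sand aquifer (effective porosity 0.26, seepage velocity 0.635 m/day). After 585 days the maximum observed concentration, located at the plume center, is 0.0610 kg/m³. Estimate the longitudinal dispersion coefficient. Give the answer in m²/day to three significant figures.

0.0964 m²/day

At the plume center C_max = M/(n_e·A·√(4πDt)), so D = M²/(4πt·(n_e·A·C_max)²).
n_e·A·C_max = 0.26 × 10.4 × 0.0610 = 0.1649 kg/m.
D = 4.39²/(4π × 585 × 0.1649²) = 0.0964 m²/day.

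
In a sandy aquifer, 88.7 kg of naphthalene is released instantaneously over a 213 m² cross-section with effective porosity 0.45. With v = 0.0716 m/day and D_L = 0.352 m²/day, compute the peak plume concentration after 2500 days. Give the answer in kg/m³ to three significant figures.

The peak of an instantaneous 1D plume sits at x = vt; there the Gaussian factor is 1 and C_max = M/(n_e·A·√(4πDt)), where n_e·A is the pore area the mass is dissolved in.
√(4πDt) = √(4π × 0.352 × 2500) = 105.2 m, so C_max = 88.7/(0.45 × 213 × 105.2) = 0.00880 kg/m³.

0.00880 kg/m³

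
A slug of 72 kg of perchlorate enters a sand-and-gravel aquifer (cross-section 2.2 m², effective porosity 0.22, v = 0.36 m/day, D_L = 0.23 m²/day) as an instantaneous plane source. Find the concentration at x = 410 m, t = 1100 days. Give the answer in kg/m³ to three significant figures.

2.17 kg/m³

For an instantaneous plane source, C(x,t) = M/(n_e·A·√(4πDt)) · exp(−(x−vt)²/(4Dt)), with n_e·A the pore (flow) area.
Plume center vt = 0.36 × 1100 = 396 m, so the well at 410 m is 14 m downgradient of the peak.
√(4πDt) = 56.39 m, giving peak height M/(n_e·A·√(4πDt)) = 72/(0.22 × 2.2 × 56.39) = 2.638 kg/m³.
(x−vt)²/(4Dt) = (14)²/(4 × 0.23 × 1100) = 0.1937; exp(−0.1937) = 0.8239.
C = 2.638 × 0.8239 = 2.17 kg/m³.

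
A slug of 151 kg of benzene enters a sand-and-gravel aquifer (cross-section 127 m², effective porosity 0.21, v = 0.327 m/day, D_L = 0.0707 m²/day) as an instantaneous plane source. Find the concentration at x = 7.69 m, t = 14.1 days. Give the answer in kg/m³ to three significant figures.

0.148 kg/m³

For an instantaneous plane source, C(x,t) = M/(n_e·A·√(4πDt)) · exp(−(x−vt)²/(4Dt)), with n_e·A the pore (flow) area.
Plume center vt = 0.327 × 14.1 = 4.6107 m, so the well at 7.69 m is 3.0793 m downgradient of the peak.
√(4πDt) = 3.539 m, giving peak height M/(n_e·A·√(4πDt)) = 151/(0.21 × 127 × 3.539) = 1.600 kg/m³.
(x−vt)²/(4Dt) = (3.0793)²/(4 × 0.0707 × 14.1) = 2.378; exp(−2.378) = 0.09274.
C = 1.600 × 0.09274 = 0.148 kg/m³.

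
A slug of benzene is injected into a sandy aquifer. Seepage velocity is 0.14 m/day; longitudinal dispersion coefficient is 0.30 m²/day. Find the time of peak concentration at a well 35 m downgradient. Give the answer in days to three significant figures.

For the 1D instantaneous-source solution, setting ∂C/∂t = 0 at fixed x gives v²t² + 2Dt − x² = 0, so t = (√(D² + v²x²) − D)/v².
√(D² + v²x²) = √(0.30² + 0.14² × 35²) = 4.909; v² = 0.0196.
t = (4.909 − 0.30)/0.0196 = 235 days (vs. the pure-advection estimate x/v = 250 d).

235 days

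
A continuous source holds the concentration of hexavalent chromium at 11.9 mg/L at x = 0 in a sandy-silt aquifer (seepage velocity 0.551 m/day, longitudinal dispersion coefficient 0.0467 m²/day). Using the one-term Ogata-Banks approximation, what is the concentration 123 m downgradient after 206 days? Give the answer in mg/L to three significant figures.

For a continuous step input, C/C₀ ≈ ½·erfc((x−vt)/(2√(Dt))).
vt = 0.551 × 206 = 113.506 m and 2√(Dt) = 2√(0.0467 × 206) = 6.203 m.
Argument (x−vt)/(2√(Dt)) = (123 − 113.506)/6.203 = 1.531; ½·erfc(1.531) = 0.01519.
C = 11.9 × 0.01519 = 0.181 mg/L.

0.181 mg/L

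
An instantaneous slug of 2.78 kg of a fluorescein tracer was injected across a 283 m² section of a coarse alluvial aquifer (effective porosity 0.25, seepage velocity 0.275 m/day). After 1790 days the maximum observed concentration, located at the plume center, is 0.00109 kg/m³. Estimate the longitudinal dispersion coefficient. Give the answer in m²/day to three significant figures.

0.0578 m²/day

At the plume center C_max = M/(n_e·A·√(4πDt)), so D = M²/(4πt·(n_e·A·C_max)²).
n_e·A·C_max = 0.25 × 283 × 0.00109 = 0.07712 kg/m.
D = 2.78²/(4π × 1790 × 0.07712²) = 0.0578 m²/day.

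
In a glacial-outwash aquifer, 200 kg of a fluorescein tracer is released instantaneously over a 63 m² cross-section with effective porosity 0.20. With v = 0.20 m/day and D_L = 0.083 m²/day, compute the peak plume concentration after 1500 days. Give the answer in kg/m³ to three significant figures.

0.401 kg/m³

The peak of an instantaneous 1D plume sits at x = vt; there the Gaussian factor is 1 and C_max = M/(n_e·A·√(4πDt)), where n_e·A is the pore area the mass is dissolved in.
√(4πDt) = √(4π × 0.083 × 1500) = 39.55 m, so C_max = 200/(0.20 × 63 × 39.55) = 0.401 kg/m³.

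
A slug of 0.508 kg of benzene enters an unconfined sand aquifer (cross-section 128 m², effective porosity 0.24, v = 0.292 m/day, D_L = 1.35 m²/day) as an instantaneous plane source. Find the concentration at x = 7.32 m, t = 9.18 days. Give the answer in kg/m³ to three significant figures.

0.000858 kg/m³

For an instantaneous plane source, C(x,t) = M/(n_e·A·√(4πDt)) · exp(−(x−vt)²/(4Dt)), with n_e·A the pore (flow) area.
Plume center vt = 0.292 × 9.18 = 2.68056 m, so the well at 7.32 m is 4.63944 m downgradient of the peak.
√(4πDt) = 12.48 m, giving peak height M/(n_e·A·√(4πDt)) = 0.508/(0.24 × 128 × 12.48) = 0.001325 kg/m³.
(x−vt)²/(4Dt) = (4.63944)²/(4 × 1.35 × 9.18) = 0.4342; exp(−0.4342) = 0.6478.
C = 0.001325 × 0.6478 = 0.000858 kg/m³.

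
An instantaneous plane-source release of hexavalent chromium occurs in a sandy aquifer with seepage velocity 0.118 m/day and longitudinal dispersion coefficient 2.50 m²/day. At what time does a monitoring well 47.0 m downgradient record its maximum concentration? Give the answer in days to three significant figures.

257 days

For the 1D instantaneous-source solution, setting ∂C/∂t = 0 at fixed x gives v²t² + 2Dt − x² = 0, so t = (√(D² + v²x²) − D)/v².
√(D² + v²x²) = √(2.50² + 0.118² × 47.0²) = 6.083; v² = 0.013924.
t = (6.083 − 2.50)/0.013924 = 257 days (vs. the pure-advection estimate x/v = 398 d).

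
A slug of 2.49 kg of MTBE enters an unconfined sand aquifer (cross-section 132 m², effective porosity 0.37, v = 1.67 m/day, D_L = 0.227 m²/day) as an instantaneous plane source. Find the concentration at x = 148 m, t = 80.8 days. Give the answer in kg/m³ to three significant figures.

For an instantaneous plane source, C(x,t) = M/(n_e·A·√(4πDt)) · exp(−(x−vt)²/(4Dt)), with n_e·A the pore (flow) area.
Plume center vt = 1.67 × 80.8 = 134.936 m, so the well at 148 m is 13.064 m downgradient of the peak.
√(4πDt) = 15.18 m, giving peak height M/(n_e·A·√(4πDt)) = 2.49/(0.37 × 132 × 15.18) = 0.003359 kg/m³.
(x−vt)²/(4Dt) = (13.064)²/(4 × 0.227 × 80.8) = 2.326; exp(−2.326) = 0.09769.
C = 0.003359 × 0.09769 = 0.000328 kg/m³.

0.000328 kg/m³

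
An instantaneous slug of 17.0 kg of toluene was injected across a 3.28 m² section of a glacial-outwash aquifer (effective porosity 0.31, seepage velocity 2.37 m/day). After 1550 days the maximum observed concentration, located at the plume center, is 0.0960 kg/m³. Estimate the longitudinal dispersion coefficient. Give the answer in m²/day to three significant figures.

At the plume center C_max = M/(n_e·A·√(4πDt)), so D = M²/(4πt·(n_e·A·C_max)²).
n_e·A·C_max = 0.31 × 3.28 × 0.0960 = 0.09761 kg/m.
D = 17.0²/(4π × 1550 × 0.09761²) = 1.56 m²/day.

1.56 m²/day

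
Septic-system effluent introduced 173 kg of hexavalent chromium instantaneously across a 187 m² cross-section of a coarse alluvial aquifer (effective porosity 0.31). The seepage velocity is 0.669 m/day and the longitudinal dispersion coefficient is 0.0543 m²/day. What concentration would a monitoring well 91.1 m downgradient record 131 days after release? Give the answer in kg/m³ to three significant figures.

For an instantaneous plane source, C(x,t) = M/(n_e·A·√(4πDt)) · exp(−(x−vt)²/(4Dt)), with n_e·A the pore (flow) area.
Plume center vt = 0.669 × 131 = 87.639 m, so the well at 91.1 m is 3.461 m downgradient of the peak.
√(4πDt) = 9.455 m, giving peak height M/(n_e·A·√(4πDt)) = 173/(0.31 × 187 × 9.455) = 0.3156 kg/m³.
(x−vt)²/(4Dt) = (3.461)²/(4 × 0.0543 × 131) = 0.4210; exp(−0.4210) = 0.6564.
C = 0.3156 × 0.6564 = 0.207 kg/m³.

0.207 kg/m³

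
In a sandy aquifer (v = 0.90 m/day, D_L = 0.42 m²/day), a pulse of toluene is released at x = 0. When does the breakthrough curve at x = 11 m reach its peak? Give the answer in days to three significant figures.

11.7 days

For the 1D instantaneous-source solution, setting ∂C/∂t = 0 at fixed x gives v²t² + 2Dt − x² = 0, so t = (√(D² + v²x²) − D)/v².
√(D² + v²x²) = √(0.42² + 0.90² × 11²) = 9.909; v² = 0.81.
t = (9.909 − 0.42)/0.81 = 11.7 days (vs. the pure-advection estimate x/v = 12.2 d).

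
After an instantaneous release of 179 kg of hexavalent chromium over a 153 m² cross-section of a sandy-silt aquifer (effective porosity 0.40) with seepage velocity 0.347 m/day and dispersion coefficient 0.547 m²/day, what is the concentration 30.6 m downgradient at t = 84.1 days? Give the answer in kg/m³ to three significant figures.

0.120 kg/m³

For an instantaneous plane source, C(x,t) = M/(n_e·A·√(4πDt)) · exp(−(x−vt)²/(4Dt)), with n_e·A the pore (flow) area.
Plume center vt = 0.347 × 84.1 = 29.1827 m, so the well at 30.6 m is 1.4173 m downgradient of the peak.
√(4πDt) = 24.04 m, giving peak height M/(n_e·A·√(4πDt)) = 179/(0.40 × 153 × 24.04) = 0.1217 kg/m³.
(x−vt)²/(4Dt) = (1.4173)²/(4 × 0.547 × 84.1) = 0.01092; exp(−0.01092) = 0.9891.
C = 0.1217 × 0.9891 = 0.120 kg/m³.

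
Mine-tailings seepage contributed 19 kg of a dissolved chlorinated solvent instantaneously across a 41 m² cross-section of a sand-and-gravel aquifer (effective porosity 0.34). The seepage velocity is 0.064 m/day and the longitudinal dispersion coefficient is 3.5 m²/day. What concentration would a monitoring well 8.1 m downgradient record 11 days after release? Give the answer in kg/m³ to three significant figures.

For an instantaneous plane source, C(x,t) = M/(n_e·A·√(4πDt)) · exp(−(x−vt)²/(4Dt)), with n_e·A the pore (flow) area.
Plume center vt = 0.064 × 11 = 0.704 m, so the well at 8.1 m is 7.396 m downgradient of the peak.
√(4πDt) = 22.00 m, giving peak height M/(n_e·A·√(4πDt)) = 19/(0.34 × 41 × 22.00) = 0.06195 kg/m³.
(x−vt)²/(4Dt) = (7.396)²/(4 × 3.5 × 11) = 0.3552; exp(−0.3552) = 0.7010.
C = 0.06195 × 0.7010 = 0.0434 kg/m³.

0.0434 kg/m³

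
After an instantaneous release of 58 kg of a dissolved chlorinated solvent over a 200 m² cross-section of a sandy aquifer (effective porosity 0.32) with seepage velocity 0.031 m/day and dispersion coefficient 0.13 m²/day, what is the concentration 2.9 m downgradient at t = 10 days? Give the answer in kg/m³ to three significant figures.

For an instantaneous plane source, C(x,t) = M/(n_e·A·√(4πDt)) · exp(−(x−vt)²/(4Dt)), with n_e·A the pore (flow) area.
Plume center vt = 0.031 × 10 = 0.31 m, so the well at 2.9 m is 2.59 m downgradient of the peak.
√(4πDt) = 4.042 m, giving peak height M/(n_e·A·√(4πDt)) = 58/(0.32 × 200 × 4.042) = 0.2242 kg/m³.
(x−vt)²/(4Dt) = (2.59)²/(4 × 0.13 × 10) = 1.290; exp(−1.290) = 0.2753.
C = 0.2242 × 0.2753 = 0.0617 kg/m³.

0.0617 kg/m³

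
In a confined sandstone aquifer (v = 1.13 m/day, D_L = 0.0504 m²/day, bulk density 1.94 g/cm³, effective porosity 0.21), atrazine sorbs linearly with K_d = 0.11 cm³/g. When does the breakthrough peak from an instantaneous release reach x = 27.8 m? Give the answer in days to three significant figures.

49.5 days

Retardation factor R = 1 + ρ_b·K_d/n = 1 + 1.94 × 0.11/0.21 = 2.016.
Sorption retards both mechanisms: v_R = v/R = 0.5605 m/day, D_R = D/R = 0.02500 m²/day.
Peak time from v_R²t² + 2D_R t − x² = 0: t = (√(D_R² + v_R²x²) − D_R)/v_R².
√(D_R² + v_R²x²) = √(0.02500² + 0.5605² × 27.8²) = 15.58; v_R² = 0.3142.
t = (15.58 − 0.02500)/0.3142 = 49.5 days.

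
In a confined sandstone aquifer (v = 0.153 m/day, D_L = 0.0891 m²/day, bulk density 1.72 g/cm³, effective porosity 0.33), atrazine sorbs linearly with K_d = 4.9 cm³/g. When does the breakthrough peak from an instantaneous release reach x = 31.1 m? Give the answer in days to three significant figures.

Retardation factor R = 1 + ρ_b·K_d/n = 1 + 1.72 × 4.9/0.33 = 26.54.
Sorption retards both mechanisms: v_R = v/R = 0.005765 m/day, D_R = D/R = 0.003357 m²/day.
Peak time from v_R²t² + 2D_R t − x² = 0: t = (√(D_R² + v_R²x²) − D_R)/v_R².
√(D_R² + v_R²x²) = √(0.003357² + 0.005765² × 31.1²) = 0.1793; v_R² = 3.324e-05.
t = (0.1793 − 0.003357)/3.324e-05 = 5290 days.

5290 days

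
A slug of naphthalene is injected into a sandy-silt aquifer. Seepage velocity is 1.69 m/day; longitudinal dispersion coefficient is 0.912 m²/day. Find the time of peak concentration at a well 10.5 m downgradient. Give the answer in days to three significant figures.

5.90 days

For the 1D instantaneous-source solution, setting ∂C/∂t = 0 at fixed x gives v²t² + 2Dt − x² = 0, so t = (√(D² + v²x²) − D)/v².
√(D² + v²x²) = √(0.912² + 1.69² × 10.5²) = 17.77; v² = 2.8561.
t = (17.77 − 0.912)/2.8561 = 5.90 days (vs. the pure-advection estimate x/v = 6.21 d).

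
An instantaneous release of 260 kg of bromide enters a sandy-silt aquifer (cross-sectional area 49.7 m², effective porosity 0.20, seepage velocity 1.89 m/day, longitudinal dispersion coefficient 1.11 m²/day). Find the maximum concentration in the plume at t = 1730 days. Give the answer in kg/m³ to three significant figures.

The peak of an instantaneous 1D plume sits at x = vt; there the Gaussian factor is 1 and C_max = M/(n_e·A·√(4πDt)), where n_e·A is the pore area the mass is dissolved in.
√(4πDt) = √(4π × 1.11 × 1730) = 155.3 m, so C_max = 260/(0.20 × 49.7 × 155.3) = 0.168 kg/m³.

0.168 kg/m³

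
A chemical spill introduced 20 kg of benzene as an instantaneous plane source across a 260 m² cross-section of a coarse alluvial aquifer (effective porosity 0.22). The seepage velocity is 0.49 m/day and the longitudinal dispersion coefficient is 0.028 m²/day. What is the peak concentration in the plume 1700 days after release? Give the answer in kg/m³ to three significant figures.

The peak of an instantaneous 1D plume sits at x = vt; there the Gaussian factor is 1 and C_max = M/(n_e·A·√(4πDt)), where n_e·A is the pore area the mass is dissolved in.
√(4πDt) = √(4π × 0.028 × 1700) = 24.46 m, so C_max = 20/(0.22 × 260 × 24.46) = 0.0143 kg/m³.

0.0143 kg/m³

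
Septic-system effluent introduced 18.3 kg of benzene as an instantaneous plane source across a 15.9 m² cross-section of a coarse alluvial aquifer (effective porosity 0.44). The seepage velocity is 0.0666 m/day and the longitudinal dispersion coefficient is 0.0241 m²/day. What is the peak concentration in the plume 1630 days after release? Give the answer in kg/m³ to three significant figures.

0.118 kg/m³

The peak of an instantaneous 1D plume sits at x = vt; there the Gaussian factor is 1 and C_max = M/(n_e·A·√(4πDt)), where n_e·A is the pore area the mass is dissolved in.
√(4πDt) = √(4π × 0.0241 × 1630) = 22.22 m, so C_max = 18.3/(0.44 × 15.9 × 22.22) = 0.118 kg/m³.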